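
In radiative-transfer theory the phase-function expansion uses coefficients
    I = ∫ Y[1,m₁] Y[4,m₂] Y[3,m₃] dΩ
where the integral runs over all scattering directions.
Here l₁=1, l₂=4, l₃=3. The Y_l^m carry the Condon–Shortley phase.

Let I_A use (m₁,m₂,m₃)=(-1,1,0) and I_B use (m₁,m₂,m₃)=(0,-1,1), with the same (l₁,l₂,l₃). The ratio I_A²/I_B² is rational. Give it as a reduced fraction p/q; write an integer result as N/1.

2/3

Same 1,4,3: normalisation and zero-m 3j drop out of the ratio.
A: Δ: 2! 0! 6! / 9! → 1/252; sum: t=2:+1/72 = 1/72; 3j²(1 4 3; -1 1 0) = Δ·Π!·Σ² = 5/126  (sign -1)
B: Δ: 2! 0! 6! / 9! → 1/252; sum: t=1:−1/48 = -1/48; 3j²(1 4 3; 0 -1 1) = Δ·Π!·Σ² = 5/84  (sign -1)
I_A²/I_B² = (5/126)/(5/84) = 2/3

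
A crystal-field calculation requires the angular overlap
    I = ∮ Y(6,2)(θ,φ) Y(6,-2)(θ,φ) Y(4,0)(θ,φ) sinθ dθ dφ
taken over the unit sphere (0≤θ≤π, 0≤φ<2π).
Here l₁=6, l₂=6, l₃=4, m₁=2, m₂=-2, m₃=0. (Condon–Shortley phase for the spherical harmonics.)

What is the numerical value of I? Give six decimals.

Checks pass: Σm=0; 16 even; l₃=4∈[0,12].
(2·6+1)(2·6+1)(2·4+1) = 1521
Δ: 8! 4! 4! / 17! → 1/15315300
sum: t=2:+1/829440 t=3:−1/25920 t=4:+1/9216 t=5:−1/25920 t=6:+1/829440 = 7/207360
3j²(6 6 4; 0 0 0) = Δ·Π!·Σ² = 28/2431  (sign +1)
sum: t=0:+1/23224320 t=1:−1/181440 t=2:+1/23040 t=3:−1/25920 t=4:+1/331776 = 11/4644864
3j²(6 6 4; 2 -2 0) = Δ·Π!·Σ² = 11/55692  (sign +1)
combine: 4πI² = 1521·28/2431·11/55692 = 1/289
take √, sign +1: I = 0.01659381

0.016594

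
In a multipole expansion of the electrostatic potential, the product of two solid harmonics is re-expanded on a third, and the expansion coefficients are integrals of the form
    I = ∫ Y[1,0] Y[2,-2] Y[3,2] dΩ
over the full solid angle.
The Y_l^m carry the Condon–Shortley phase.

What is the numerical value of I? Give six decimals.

0.184674

Checks pass: Σm=0; 6 even; l₃=3∈[1,3].
(2·1+1)(2·2+1)(2·3+1) = 105
Δ: 0! 2! 4! / 7! → 1/105
sum: t=0:+1/4 = 1/4
3j²(1 2 3; 0 0 0) = Δ·Π!·Σ² = 3/35  (sign -1)
sum: t=0:+1/24 = 1/24
3j²(1 2 3; 0 -2 2) = Δ·Π!·Σ² = 1/21  (sign -1)
combine: 4πI² = 105·3/35·1/21 = 3/7
take √, sign +1: I = 0.18467439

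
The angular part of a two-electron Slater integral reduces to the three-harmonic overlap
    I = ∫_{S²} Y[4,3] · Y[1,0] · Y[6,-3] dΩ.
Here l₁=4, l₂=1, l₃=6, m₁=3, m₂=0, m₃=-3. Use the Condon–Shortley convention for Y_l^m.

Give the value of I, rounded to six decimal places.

0.000000

l₃=6 ∉ [3,5] — triangle fails ⇒ I = 0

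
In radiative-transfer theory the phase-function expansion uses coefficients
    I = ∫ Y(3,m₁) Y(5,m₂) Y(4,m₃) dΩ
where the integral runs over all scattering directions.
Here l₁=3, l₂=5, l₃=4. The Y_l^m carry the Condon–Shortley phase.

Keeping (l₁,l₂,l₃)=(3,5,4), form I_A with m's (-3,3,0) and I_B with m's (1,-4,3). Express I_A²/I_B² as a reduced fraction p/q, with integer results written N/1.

Shared (l₁,l₂,l₃)=(3,5,4): N and (l;000)² cancel in I_A²/I_B².
A: Δ = 4!·2!·6!/13! = 1/180180; Racah Σ t=4..4: t=4:+1/2304 = 1/2304; ⇒ 3j(3 5 4; -3 3 0)² = 5/143, sgn +1
B: Δ = 4!·2!·6!/13! = 1/180180; Racah Σ t=0..1: t=0:+1/5760 t=1:−1/4320 = -1/17280; ⇒ 3j(3 5 4; 1 -4 3)² = 7/4290, sgn +1
I_A²/I_B² = (5/143)/(7/4290) = 150/7

150/7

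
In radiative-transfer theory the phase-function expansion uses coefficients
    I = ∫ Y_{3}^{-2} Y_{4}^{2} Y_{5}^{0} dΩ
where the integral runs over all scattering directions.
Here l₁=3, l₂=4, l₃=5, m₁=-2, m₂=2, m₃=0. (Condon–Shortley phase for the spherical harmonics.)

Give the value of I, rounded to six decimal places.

Rules hold: Σm=0, L=12 even, 1≤5≤7.
N = 7·9·11 = 693
Δ = 2!·4!·6!/13! = 1/180180
Racah Σ t=0..2: t=0:+1/576 t=1:−1/144 t=2:+1/576 = -1/288
⇒ 3j(3 4 5; 0 0 0)² = 20/1001, sgn +1
Racah Σ t=1..2: t=1:−1/2880 t=2:+1/576 = 1/720
⇒ 3j(3 4 5; -2 2 0)² = 80/3003, sgn -1
4πI² = N·(3j₀)²·(3jₘ)² = 4800/13013
I = -1·√(0.368862/4π) = -0.17132746

-0.171327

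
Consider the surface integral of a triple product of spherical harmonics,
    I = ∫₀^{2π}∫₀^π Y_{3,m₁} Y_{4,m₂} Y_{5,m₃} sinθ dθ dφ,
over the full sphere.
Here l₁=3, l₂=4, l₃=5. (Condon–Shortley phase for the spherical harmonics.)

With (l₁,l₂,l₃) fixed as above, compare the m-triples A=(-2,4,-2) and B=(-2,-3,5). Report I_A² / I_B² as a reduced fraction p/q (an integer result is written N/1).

4/15

Same 3,4,5: normalisation and zero-m 3j drop out of the ratio.
A: Δ: 2! 4! 6! / 13! → 1/180180; sum: t=2:+1/8640 = 1/8640; 3j²(3 4 5; -2 4 -2) = Δ·Π!·Σ² = 14/1287  (sign -1)
B: Δ: 2! 4! 6! / 13! → 1/180180; sum: t=1:−1/17280 = -1/17280; 3j²(3 4 5; -2 -3 5) = Δ·Π!·Σ² = 35/858  (sign -1)
I_A²/I_B² = (14/1287)/(35/858) = 4/15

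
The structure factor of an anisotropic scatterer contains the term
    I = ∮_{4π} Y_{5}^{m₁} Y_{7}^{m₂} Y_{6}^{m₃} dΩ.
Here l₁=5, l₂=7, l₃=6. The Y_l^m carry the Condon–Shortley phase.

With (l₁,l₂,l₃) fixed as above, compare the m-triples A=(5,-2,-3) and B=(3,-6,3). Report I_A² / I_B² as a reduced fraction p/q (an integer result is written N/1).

Shared (l₁,l₂,l₃)=(5,7,6): N and (l;000)² cancel in I_A²/I_B².
A: Δ = 6!·4!·8!/19! = 1/174594420; Racah Σ t=0..0: t=0:+1/12441600 = 1/12441600; ⇒ 3j(5 7 6; 5 -2 -3)² = 588/46189, sgn -1
B: Δ = 6!·4!·8!/19! = 1/174594420; Racah Σ t=0..1: t=0:+1/14515200 t=1:−1/29030400 = 1/29030400; ⇒ 3j(5 7 6; 3 -6 3)² = 12/1615, sgn -1
I_A²/I_B² = (588/46189)/(12/1615) = 245/143

245/143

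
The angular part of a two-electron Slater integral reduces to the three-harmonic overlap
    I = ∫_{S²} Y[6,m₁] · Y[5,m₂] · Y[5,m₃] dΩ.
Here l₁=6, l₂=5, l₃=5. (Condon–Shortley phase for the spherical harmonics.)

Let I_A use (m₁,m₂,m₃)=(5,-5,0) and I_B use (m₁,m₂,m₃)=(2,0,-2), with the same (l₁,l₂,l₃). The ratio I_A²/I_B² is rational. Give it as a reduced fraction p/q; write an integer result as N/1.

99/8

Same 6,5,5: normalisation and zero-m 3j drop out of the ratio.
A: Δ: 6! 6! 4! / 17! → 1/28588560; sum: t=0:+1/2073600 = 1/2073600; 3j²(6 5 5; 5 -5 0) = Δ·Π!·Σ² = 15/884  (sign -1)
B: Δ: 6! 6! 4! / 17! → 1/28588560; sum: t=1:−1/103680 t=2:+1/13824 t=3:−1/17280 t=4:+1/207360 = 1/103680; 3j²(6 5 5; 2 0 -2) = Δ·Π!·Σ² = 10/7293  (sign -1)
I_A²/I_B² = (15/884)/(10/7293) = 99/8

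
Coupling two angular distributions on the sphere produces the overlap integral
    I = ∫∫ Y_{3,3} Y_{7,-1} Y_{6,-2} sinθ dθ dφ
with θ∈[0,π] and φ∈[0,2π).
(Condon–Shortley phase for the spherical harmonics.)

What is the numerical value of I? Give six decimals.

Rules hold: Σm=0, L=16 even, 4≤6≤10.
N = 7·15·13 = 1365
Δ = 4!·2!·10!/17! = 1/2042040
Racah Σ t=1..3: t=1:−1/207360 t=2:+1/57600 t=3:−1/207360 = 1/129600
⇒ 3j(3 7 6; 0 0 0)² = 168/12155, sgn +1
Racah Σ t=0..0: t=0:+1/829440 = 1/829440
⇒ 3j(3 7 6; 3 -1 -2)² = 35/2431, sgn +1
4πI² = N·(3j₀)²·(3jₘ)² = 123480/454597
I = +1·√(0.271625/4π) = 0.14702124

0.147021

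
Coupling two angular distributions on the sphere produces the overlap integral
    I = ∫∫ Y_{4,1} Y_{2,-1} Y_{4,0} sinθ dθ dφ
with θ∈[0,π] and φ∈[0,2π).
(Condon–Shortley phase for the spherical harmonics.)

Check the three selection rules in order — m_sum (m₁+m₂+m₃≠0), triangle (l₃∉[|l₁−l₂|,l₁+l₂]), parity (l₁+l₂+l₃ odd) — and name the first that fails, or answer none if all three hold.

none

Σmᵢ = 0  ✓
l₃∈[|l₁−l₂|,l₁+l₂]=[2,6], have l₃=4  ✓
Σlᵢ = 10 ⇒ even  ✓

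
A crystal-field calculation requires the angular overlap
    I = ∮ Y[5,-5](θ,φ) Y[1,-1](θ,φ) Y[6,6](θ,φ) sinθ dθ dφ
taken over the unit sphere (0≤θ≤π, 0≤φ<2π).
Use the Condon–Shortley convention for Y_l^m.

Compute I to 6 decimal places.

Rules hold: Σm=0, L=12 even, 4≤6≤6.
N = 11·3·13 = 429
Δ = 0!·10!·2!/13! = 1/858
Racah Σ t=0..0: t=0:+1/14400 = 1/14400
⇒ 3j(5 1 6; 0 0 0)² = 6/143, sgn +1
Racah Σ t=0..0: t=0:+1/7257600 = 1/7257600
⇒ 3j(5 1 6; -5 -1 6)² = 1/13, sgn +1
4πI² = N·(3j₀)²·(3jₘ)² = 18/13
I = +1·√(1.38462/4π) = 0.33194004

0.331940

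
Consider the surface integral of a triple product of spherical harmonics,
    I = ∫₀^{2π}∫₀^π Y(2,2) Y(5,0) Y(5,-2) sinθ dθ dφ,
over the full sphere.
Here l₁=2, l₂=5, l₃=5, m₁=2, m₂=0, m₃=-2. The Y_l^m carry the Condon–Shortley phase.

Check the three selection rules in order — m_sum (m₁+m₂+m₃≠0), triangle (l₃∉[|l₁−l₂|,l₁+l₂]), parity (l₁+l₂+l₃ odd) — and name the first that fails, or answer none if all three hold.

none

Σmᵢ = 0  ✓
l₃∈[|l₁−l₂|,l₁+l₂]=[3,7], have l₃=5  ✓
Σlᵢ = 12 ⇒ even  ✓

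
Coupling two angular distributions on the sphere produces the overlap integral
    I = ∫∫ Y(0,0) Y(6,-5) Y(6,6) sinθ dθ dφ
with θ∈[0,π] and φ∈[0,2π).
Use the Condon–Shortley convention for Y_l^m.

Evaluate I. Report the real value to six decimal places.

0.000000

m-sum = 0 − 5 + 6 = 1 ≠ 0 ⇒ I = 0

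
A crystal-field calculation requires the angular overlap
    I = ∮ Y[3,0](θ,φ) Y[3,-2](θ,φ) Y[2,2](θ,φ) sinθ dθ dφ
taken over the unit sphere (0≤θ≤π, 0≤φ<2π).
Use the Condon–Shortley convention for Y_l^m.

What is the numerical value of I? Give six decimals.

Checks pass: Σm=0; 8 even; l₃=2∈[0,6].
(2·3+1)(2·3+1)(2·2+1) = 245
Δ: 4! 2! 2! / 9! → 1/3780
sum: t=1:−1/24 t=2:+1/4 t=3:−1/24 = 1/6
3j²(3 3 2; 0 0 0) = Δ·Π!·Σ² = 4/105  (sign +1)
sum: t=1:−1/24 = -1/24
3j²(3 3 2; 0 -2 2) = Δ·Π!·Σ² = 1/21  (sign -1)
combine: 4πI² = 245·4/105·1/21 = 4/9
take √, sign -1: I = -0.18806319

-0.188063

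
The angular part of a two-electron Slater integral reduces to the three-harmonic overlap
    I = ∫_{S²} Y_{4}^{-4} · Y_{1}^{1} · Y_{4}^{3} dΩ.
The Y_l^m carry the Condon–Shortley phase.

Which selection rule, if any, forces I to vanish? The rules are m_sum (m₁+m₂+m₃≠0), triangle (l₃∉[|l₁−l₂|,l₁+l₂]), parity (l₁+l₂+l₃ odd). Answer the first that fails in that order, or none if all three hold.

m₁+m₂+m₃ = -4 + 1 + 3 = 0  ✓
triangle: |4−1|=3 ≤ l₃=4 ≤ 4+1=5  ✓
parity: l₁+l₂+l₃ = 9 is odd  ✗

parity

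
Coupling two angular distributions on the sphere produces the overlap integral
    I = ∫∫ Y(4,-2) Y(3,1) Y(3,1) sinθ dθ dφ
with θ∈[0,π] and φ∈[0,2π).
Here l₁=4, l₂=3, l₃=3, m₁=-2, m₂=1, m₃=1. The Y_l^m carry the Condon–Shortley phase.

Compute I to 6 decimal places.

0.162193

Rules hold: Σm=0, L=10 even, 1≤3≤7.
N = 9·7·7 = 441
Δ = 4!·4!·2!/11! = 1/34650
Racah Σ t=1..3: t=1:−1/72 t=2:+1/16 t=3:−1/72 = 5/144
⇒ 3j(4 3 3; 0 0 0)² = 2/77, sgn -1
Racah Σ t=2..4: t=2:+1/192 t=3:−1/36 t=4:+1/192 = -5/288
⇒ 3j(4 3 3; -2 1 1)² = 20/693, sgn -1
4πI² = N·(3j₀)²·(3jₘ)² = 40/121
I = +1·√(0.330579/4π) = 0.16219310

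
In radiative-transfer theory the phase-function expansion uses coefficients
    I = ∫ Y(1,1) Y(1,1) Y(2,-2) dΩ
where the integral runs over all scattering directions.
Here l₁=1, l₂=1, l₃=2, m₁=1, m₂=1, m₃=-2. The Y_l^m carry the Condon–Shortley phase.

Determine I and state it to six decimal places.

Rules hold: Σm=0, L=4 even, 0≤2≤2.
N = 3·3·5 = 45
Δ = 0!·2!·2!/5! = 1/30
Racah Σ t=0..0: t=0:+1/1 = 1/1
⇒ 3j(1 1 2; 0 0 0)² = 2/15, sgn +1
Racah Σ t=0..0: t=0:+1/4 = 1/4
⇒ 3j(1 1 2; 1 1 -2)² = 1/5, sgn +1
4πI² = N·(3j₀)²·(3jₘ)² = 6/5
I = +1·√(1.2/4π) = 0.30901936

0.309019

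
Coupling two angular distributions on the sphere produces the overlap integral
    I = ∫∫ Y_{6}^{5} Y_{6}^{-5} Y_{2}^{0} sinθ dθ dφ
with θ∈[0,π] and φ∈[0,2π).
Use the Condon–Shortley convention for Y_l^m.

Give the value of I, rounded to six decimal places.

0.126157

Checks pass: Σm=0; 14 even; l₃=2∈[0,12].
(2·6+1)(2·6+1)(2·2+1) = 845
Δ: 10! 2! 2! / 15! → 1/90090
sum: t=4:+1/69120 t=5:−1/14400 t=6:+1/69120 = -7/172800
3j²(6 6 2; 0 0 0) = Δ·Π!·Σ² = 14/715  (sign -1)
sum: t=0:+1/3628800 t=1:−1/1451520 = -1/2419200
3j²(6 6 2; 5 -5 0) = Δ·Π!·Σ² = 11/910  (sign -1)
combine: 4πI² = 845·14/715·11/910 = 1/5
take √, sign +1: I = 0.12615663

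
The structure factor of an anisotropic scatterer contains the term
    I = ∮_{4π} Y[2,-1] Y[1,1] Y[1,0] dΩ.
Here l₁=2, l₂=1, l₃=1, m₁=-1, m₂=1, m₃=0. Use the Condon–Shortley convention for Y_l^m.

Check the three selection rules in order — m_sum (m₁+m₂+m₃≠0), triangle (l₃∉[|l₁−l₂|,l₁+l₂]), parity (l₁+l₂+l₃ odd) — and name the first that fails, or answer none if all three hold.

none

Σmᵢ = 0  ✓
l₃∈[|l₁−l₂|,l₁+l₂]=[1,3], have l₃=1  ✓
Σlᵢ = 4 ⇒ even  ✓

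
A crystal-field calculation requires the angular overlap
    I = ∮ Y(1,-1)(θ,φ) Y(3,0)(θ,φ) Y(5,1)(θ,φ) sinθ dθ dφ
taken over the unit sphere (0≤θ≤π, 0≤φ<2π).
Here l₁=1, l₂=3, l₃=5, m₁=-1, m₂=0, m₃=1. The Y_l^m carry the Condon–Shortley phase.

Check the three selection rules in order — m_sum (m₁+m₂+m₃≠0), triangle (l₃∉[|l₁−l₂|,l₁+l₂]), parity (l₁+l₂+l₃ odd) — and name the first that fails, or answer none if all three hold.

triangle

m₁+m₂+m₃ = -1 + 0 + 1 = 0  ✓
triangle: |1−3|=2 ≤ l₃=5 ≤ 1+3=4  ✗
parity: l₁+l₂+l₃ = 9 is odd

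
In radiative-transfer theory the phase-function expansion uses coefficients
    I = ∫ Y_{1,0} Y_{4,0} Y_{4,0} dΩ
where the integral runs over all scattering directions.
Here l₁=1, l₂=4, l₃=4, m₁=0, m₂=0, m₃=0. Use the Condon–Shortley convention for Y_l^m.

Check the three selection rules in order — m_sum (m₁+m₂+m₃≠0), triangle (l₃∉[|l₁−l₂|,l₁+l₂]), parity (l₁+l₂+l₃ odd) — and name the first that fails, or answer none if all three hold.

parity

azimuthal sum: 0 + 0 + 0 = 0  ✓
3 ≤ 4 ≤ 5 (triangle on l)  ✓
L = 1 + 4 + 4 = 9 (odd)  ✗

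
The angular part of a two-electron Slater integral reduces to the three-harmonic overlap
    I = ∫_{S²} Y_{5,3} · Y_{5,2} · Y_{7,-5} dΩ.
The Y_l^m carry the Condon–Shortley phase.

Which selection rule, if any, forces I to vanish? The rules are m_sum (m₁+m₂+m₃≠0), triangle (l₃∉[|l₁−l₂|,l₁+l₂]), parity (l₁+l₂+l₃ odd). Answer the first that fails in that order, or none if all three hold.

parity

azimuthal sum: 3 + 2 − 5 = 0  ✓
0 ≤ 7 ≤ 10 (triangle on l)  ✓
L = 5 + 5 + 7 = 17 (odd)  ✗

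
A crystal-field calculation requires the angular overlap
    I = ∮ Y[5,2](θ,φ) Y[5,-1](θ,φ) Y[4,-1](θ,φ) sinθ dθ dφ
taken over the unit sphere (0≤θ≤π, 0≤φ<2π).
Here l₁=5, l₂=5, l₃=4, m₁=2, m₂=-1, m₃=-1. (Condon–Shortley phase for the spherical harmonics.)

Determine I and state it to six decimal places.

m-sum 0 ✓  L=14 even ✓  0≤4≤10 ✓
Π(2lᵢ+1) = 11×11×9 = 1089
triangle coeff Δ(5,5,4) = 1/3153150
Σ_t [1,5]: t=1:−1/69120 t=2:+1/1728 t=3:−1/576 t=4:+1/1728 t=5:−1/69120 = -7/11520
(3j)²=2/143 [(5 5 4; 0 0 0)], sign=-1
Σ_t [0,3]: t=0:+1/103680 t=1:−1/2880 t=2:+1/1152 t=3:−1/5184 = 7/20736
(3j)²=35/2574 [(5 5 4; 2 -1 -1)], sign=-1
⇒ 4πI² = 35/169
I = (+1)√(35/169/(4π)) = 0.12837656

0.128377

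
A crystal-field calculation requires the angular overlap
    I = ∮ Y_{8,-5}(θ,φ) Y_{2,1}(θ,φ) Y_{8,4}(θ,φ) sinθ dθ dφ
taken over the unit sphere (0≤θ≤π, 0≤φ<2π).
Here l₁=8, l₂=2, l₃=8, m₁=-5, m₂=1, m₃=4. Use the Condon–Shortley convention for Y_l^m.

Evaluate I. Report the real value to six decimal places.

-0.175924

m-sum 0 ✓  L=18 even ✓  6≤8≤10 ✓
Π(2lᵢ+1) = 17×5×17 = 1445
triangle coeff Δ(8,2,8) = 1/348840
Σ_t [0,2]: t=0:+1/116121600 t=1:−1/25401600 t=2:+1/116121600 = -1/45158400
(3j)²=24/1615 [(8 2 8; 0 0 0)], sign=-1
Σ_t [1,2]: t=1:−1/1916006400 t=2:+1/479001600 = 1/638668800
(3j)²=117/6460 [(8 2 8; -5 1 4)], sign=+1
⇒ 4πI² = 702/1805
I = (-1)√(702/1805/(4π)) = -0.17592397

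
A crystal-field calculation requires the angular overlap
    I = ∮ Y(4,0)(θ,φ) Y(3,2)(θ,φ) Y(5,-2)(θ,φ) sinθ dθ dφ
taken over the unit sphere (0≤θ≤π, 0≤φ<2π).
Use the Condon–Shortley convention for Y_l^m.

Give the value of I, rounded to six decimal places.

Rules hold: Σm=0, L=12 even, 1≤5≤7.
N = 9·7·11 = 693
Δ = 2!·6!·4!/13! = 1/180180
Racah Σ t=0..2: t=0:+1/576 t=1:−1/144 t=2:+1/576 = -1/288
⇒ 3j(4 3 5; 0 0 0)² = 20/1001, sgn +1
Racah Σ t=1..2: t=1:−1/864 t=2:+1/576 = 1/1728
⇒ 3j(4 3 5; 0 2 -2)² = 5/1287, sgn -1
4πI² = N·(3j₀)²·(3jₘ)² = 100/1859
I = -1·√(0.0537924/4π) = -0.06542675

-0.065427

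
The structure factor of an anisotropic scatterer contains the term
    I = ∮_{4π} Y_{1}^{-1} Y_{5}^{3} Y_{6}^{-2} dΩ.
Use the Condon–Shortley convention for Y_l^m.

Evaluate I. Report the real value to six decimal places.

m-sum 0 ✓  L=12 even ✓  4≤6≤6 ✓
Π(2lᵢ+1) = 3×11×13 = 429
triangle coeff Δ(1,5,6) = 1/858
Σ_t [0,0]: t=0:+1/14400 = 1/14400
(3j)²=6/143 [(1 5 6; 0 0 0)], sign=+1
Σ_t [0,0]: t=0:+1/161280 = 1/161280
(3j)²=1/143 [(1 5 6; -1 3 -2)], sign=+1
⇒ 4πI² = 18/143
I = (+1)√(18/143/(4π)) = 0.10008369

0.100084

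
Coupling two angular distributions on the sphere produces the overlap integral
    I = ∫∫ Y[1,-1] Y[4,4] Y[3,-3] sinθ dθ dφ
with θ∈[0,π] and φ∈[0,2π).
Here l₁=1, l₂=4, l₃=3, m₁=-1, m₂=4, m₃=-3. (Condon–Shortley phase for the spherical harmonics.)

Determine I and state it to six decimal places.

Checks pass: Σm=0; 8 even; l₃=3∈[3,5].
(2·1+1)(2·4+1)(2·3+1) = 189
Δ: 2! 0! 6! / 9! → 1/252
sum: t=1:−1/36 = -1/36
3j²(1 4 3; 0 0 0) = Δ·Π!·Σ² = 4/63  (sign +1)
sum: t=2:+1/1440 = 1/1440
3j²(1 4 3; -1 4 -3) = Δ·Π!·Σ² = 1/9  (sign +1)
combine: 4πI² = 189·4/63·1/9 = 4/3
take √, sign +1: I = 0.32573501

0.325735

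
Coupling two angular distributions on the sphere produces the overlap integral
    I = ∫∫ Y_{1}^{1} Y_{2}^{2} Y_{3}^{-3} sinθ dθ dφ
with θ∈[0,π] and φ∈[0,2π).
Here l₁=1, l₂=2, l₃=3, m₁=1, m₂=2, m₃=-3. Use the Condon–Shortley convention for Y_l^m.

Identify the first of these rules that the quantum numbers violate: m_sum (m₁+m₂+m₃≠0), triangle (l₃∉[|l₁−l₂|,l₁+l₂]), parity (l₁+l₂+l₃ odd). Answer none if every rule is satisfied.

none

azimuthal sum: 1 + 2 − 3 = 0  ✓
1 ≤ 3 ≤ 3 (triangle on l)  ✓
L = 1 + 2 + 3 = 6 (even)  ✓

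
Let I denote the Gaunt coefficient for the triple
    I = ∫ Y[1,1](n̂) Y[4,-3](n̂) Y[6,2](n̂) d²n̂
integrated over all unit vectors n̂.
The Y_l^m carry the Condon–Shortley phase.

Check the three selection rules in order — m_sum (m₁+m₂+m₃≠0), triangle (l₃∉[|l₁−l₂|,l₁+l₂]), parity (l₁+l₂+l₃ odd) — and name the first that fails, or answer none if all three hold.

Σmᵢ = 0  ✓
l₃∈[|l₁−l₂|,l₁+l₂]=[3,5], have l₃=6  ✗
Σlᵢ = 11 ⇒ odd

triangle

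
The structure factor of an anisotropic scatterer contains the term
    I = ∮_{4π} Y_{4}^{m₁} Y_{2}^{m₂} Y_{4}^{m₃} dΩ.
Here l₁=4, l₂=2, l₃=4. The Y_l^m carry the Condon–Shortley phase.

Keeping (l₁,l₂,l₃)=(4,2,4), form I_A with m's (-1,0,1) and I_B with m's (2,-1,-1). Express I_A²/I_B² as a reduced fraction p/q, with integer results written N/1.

289/243

Shared (l₁,l₂,l₃)=(4,2,4): N and (l;000)² cancel in I_A²/I_B².
A: Δ = 2!·6!·2!/11! = 1/13860; Racah Σ t=0..2: t=0:+1/480 t=1:−1/48 t=2:+1/144 = -17/1440; ⇒ 3j(4 2 4; -1 0 1)² = 289/13860, sgn +1
B: Δ = 2!·6!·2!/11! = 1/13860; Racah Σ t=0..1: t=0:+1/96 t=1:−1/240 = 1/160; ⇒ 3j(4 2 4; 2 -1 -1)² = 27/1540, sgn -1
I_A²/I_B² = (289/13860)/(27/1540) = 289/243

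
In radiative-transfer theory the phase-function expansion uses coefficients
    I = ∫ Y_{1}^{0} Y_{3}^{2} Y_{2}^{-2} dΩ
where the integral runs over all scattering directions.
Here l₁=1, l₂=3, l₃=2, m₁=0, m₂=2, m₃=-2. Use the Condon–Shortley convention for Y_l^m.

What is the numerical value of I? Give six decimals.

0.184674

m-sum 0 ✓  L=6 even ✓  2≤2≤4 ✓
Π(2lᵢ+1) = 3×7×5 = 105
triangle coeff Δ(1,3,2) = 1/105
Σ_t [1,1]: t=1:−1/4 = -1/4
(3j)²=3/35 [(1 3 2; 0 0 0)], sign=-1
Σ_t [1,1]: t=1:−1/24 = -1/24
(3j)²=1/21 [(1 3 2; 0 2 -2)], sign=-1
⇒ 4πI² = 3/7
I = (+1)√(3/7/(4π)) = 0.18467439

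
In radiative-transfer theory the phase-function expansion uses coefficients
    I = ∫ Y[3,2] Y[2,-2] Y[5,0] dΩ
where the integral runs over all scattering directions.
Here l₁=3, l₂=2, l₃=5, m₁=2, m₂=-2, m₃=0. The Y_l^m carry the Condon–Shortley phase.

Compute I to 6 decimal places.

Rules hold: Σm=0, L=10 even, 1≤5≤5.
N = 7·5·11 = 385
Δ = 0!·6!·4!/11! = 1/2310
Racah Σ t=0..0: t=0:+1/144 = 1/144
⇒ 3j(3 2 5; 0 0 0)² = 10/231, sgn -1
Racah Σ t=0..0: t=0:+1/2880 = 1/2880
⇒ 3j(3 2 5; 2 -2 0)² = 1/462, sgn -1
4πI² = N·(3j₀)²·(3jₘ)² = 25/693
I = +1·√(0.036075/4π) = 0.05357948

0.053579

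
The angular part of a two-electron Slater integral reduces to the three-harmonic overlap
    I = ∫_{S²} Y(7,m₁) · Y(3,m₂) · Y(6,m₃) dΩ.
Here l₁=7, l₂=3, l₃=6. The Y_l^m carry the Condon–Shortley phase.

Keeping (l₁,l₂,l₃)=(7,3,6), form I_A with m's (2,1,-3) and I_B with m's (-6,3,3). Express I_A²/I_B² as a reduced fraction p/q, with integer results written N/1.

1369/2145

Same 7,3,6: normalisation and zero-m 3j drop out of the ratio.
A: Δ: 4! 10! 2! / 17! → 1/2042040; sum: t=2:+1/241920 t=3:−1/483840 t=4:+1/17418240 = 37/17418240; 3j²(7 3 6; 2 1 -3) = Δ·Π!·Σ² = 1369/136136  (sign -1)
B: Δ: 4! 10! 2! / 17! → 1/2042040; sum: t=4:+1/17418240 = 1/17418240; 3j²(7 3 6; -6 3 3) = Δ·Π!·Σ² = 15/952  (sign -1)
I_A²/I_B² = (1369/136136)/(15/952) = 1369/2145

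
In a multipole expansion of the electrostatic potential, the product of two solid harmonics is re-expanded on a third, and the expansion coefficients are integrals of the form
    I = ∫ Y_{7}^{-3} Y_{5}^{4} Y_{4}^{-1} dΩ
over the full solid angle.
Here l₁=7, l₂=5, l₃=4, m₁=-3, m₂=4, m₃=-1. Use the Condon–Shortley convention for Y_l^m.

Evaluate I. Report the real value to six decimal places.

m-sum 0 ✓  L=16 even ✓  2≤4≤12 ✓
Π(2lᵢ+1) = 15×11×9 = 1485
triangle coeff Δ(7,5,4) = 1/6126120
Σ_t [3,5]: t=3:−1/69120 t=4:+1/20736 t=5:−1/69120 = 1/51840
(3j)²=280/21879 [(7 5 4; 0 0 0)], sign=+1
Σ_t [7,8]: t=7:−1/362880 t=8:+1/1935360 = -13/5806080
(3j)²=195/10472 [(7 5 4; -3 4 -1)], sign=+1
⇒ 4πI² = 1125/3179
I = (+1)√(1125/3179/(4π)) = 0.16781318

0.167813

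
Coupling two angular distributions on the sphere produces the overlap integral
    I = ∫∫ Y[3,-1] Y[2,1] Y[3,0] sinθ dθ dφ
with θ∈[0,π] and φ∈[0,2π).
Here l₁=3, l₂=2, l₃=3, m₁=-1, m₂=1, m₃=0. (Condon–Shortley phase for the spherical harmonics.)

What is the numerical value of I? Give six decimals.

-0.059471

Checks pass: Σm=0; 8 even; l₃=3∈[1,5].
(2·3+1)(2·2+1)(2·3+1) = 245
Δ: 2! 4! 2! / 9! → 1/3780
sum: t=0:+1/24 t=1:−1/4 t=2:+1/24 = -1/6
3j²(3 2 3; 0 0 0) = Δ·Π!·Σ² = 4/105  (sign +1)
sum: t=1:−1/12 t=2:+1/8 = 1/24
3j²(3 2 3; -1 1 0) = Δ·Π!·Σ² = 1/210  (sign -1)
combine: 4πI² = 245·4/105·1/210 = 2/45
take √, sign -1: I = -0.05947080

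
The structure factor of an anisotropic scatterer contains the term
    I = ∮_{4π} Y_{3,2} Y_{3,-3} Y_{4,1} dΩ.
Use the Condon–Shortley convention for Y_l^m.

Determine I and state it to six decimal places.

0.140463

Rules hold: Σm=0, L=10 even, 0≤4≤6.
N = 7·7·9 = 441
Δ = 2!·4!·4!/11! = 1/34650
Racah Σ t=0..2: t=0:+1/72 t=1:−1/16 t=2:+1/72 = -5/144
⇒ 3j(3 3 4; 0 0 0)² = 2/77, sgn -1
Racah Σ t=0..0: t=0:+1/288 = 1/288
⇒ 3j(3 3 4; 2 -3 1)² = 5/231, sgn -1
4πI² = N·(3j₀)²·(3jₘ)² = 30/121
I = +1·√(0.247934/4π) = 0.14046335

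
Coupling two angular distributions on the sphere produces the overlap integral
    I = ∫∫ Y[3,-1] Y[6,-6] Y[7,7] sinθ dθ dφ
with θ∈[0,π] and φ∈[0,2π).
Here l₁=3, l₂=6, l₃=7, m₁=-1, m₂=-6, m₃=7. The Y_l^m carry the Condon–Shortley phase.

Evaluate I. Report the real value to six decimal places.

0.220392

Checks pass: Σm=0; 16 even; l₃=7∈[3,9].
(2·3+1)(2·6+1)(2·7+1) = 1365
Δ: 2! 4! 10! / 17! → 1/2042040
sum: t=0:+1/207360 t=1:−1/57600 t=2:+1/207360 = -1/129600
3j²(3 6 7; 0 0 0) = Δ·Π!·Σ² = 168/12155  (sign +1)
sum: t=0:+1/174182400 = 1/174182400
3j²(3 6 7; -1 -6 7) = Δ·Π!·Σ² = 11/340  (sign +1)
combine: 4πI² = 1365·168/12155·11/340 = 882/1445
take √, sign +1: I = 0.22039180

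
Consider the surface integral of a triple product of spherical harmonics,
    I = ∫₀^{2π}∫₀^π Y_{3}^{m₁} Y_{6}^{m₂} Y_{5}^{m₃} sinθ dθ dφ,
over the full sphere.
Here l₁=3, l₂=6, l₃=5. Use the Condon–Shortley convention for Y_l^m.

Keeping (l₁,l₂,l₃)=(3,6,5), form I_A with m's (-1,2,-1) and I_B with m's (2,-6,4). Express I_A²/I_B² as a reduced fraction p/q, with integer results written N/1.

14/33

l's match ⇒ only the (l;m) 3-j factors differ between A and B.
A: triangle coeff Δ(3,6,5) = 1/675675; Σ_t [2,4]: t=2:+1/11520 t=3:−1/4320 t=4:+1/27648 = -1/9216; (3j)²=2/143 [(3 6 5; -1 2 -1)], sign=-1
B: triangle coeff Δ(3,6,5) = 1/675675; Σ_t [0,0]: t=0:+1/967680 = 1/967680; (3j)²=3/91 [(3 6 5; 2 -6 4)], sign=-1
I_A²/I_B² = (2/143)/(3/91) = 14/33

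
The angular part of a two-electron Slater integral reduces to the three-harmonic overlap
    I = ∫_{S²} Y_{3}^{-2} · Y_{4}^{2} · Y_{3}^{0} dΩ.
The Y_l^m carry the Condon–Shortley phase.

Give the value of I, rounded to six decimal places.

-0.044418

m-sum 0 ✓  L=10 even ✓  1≤3≤7 ✓
Π(2lᵢ+1) = 7×9×7 = 441
triangle coeff Δ(3,4,3) = 1/34650
Σ_t [1,3]: t=1:−1/72 t=2:+1/16 t=3:−1/72 = 5/144
(3j)²=2/77 [(3 4 3; 0 0 0)], sign=-1
Σ_t [3,4]: t=3:−1/72 t=4:+1/96 = -1/288
(3j)²=1/462 [(3 4 3; -2 2 0)], sign=+1
⇒ 4πI² = 3/121
I = (-1)√(3/121/(4π)) = -0.04441841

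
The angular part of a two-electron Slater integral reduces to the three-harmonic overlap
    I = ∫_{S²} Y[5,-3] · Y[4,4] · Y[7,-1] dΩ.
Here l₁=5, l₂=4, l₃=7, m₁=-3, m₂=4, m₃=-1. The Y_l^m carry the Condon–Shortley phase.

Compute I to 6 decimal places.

0.073615

m-sum 0 ✓  L=16 even ✓  1≤7≤9 ✓
Π(2lᵢ+1) = 11×9×15 = 1485
triangle coeff Δ(5,4,7) = 1/6126120
Σ_t [0,2]: t=0:+1/69120 t=1:−1/20736 t=2:+1/69120 = -1/51840
(3j)²=280/21879 [(5 4 7; 0 0 0)], sign=+1
Σ_t [2,2]: t=2:+1/2073600 = 1/2073600
(3j)²=392/109395 [(5 4 7; -3 4 -1)], sign=+1
⇒ 4πI² = 109760/1611753
I = (+1)√(109760/1611753/(4π)) = 0.07361526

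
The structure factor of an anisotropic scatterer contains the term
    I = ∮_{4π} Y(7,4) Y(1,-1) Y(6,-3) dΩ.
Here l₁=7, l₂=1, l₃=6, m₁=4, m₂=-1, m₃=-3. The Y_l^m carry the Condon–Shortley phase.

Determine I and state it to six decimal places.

0.259489

m-sum 0 ✓  L=14 even ✓  6≤6≤8 ✓
Π(2lᵢ+1) = 15×3×13 = 585
triangle coeff Δ(7,1,6) = 1/1365
Σ_t [1,1]: t=1:−1/518400 = -1/518400
(3j)²=7/195 [(7 1 6; 0 0 0)], sign=-1
Σ_t [0,0]: t=0:+1/4354560 = 1/4354560
(3j)²=11/273 [(7 1 6; 4 -1 -3)], sign=-1
⇒ 4πI² = 11/13
I = (+1)√(11/13/(4π)) = 0.25948947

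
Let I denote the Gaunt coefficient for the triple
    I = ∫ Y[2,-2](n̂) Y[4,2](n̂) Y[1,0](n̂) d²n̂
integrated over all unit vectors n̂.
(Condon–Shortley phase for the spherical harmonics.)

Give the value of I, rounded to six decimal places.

0.000000

l₃=1 ∉ [2,6] — triangle fails ⇒ I = 0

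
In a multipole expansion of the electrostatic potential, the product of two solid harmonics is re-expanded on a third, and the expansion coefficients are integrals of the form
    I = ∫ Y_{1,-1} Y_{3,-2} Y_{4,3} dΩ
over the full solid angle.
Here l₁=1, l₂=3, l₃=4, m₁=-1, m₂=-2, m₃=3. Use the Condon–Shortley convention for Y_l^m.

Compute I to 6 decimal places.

-0.282095

Rules hold: Σm=0, L=8 even, 2≤4≤4.
N = 3·7·9 = 189
Δ = 0!·2!·6!/9! = 1/252
Racah Σ t=0..0: t=0:+1/36 = 1/36
⇒ 3j(1 3 4; 0 0 0)² = 4/63, sgn +1
Racah Σ t=0..0: t=0:+1/240 = 1/240
⇒ 3j(1 3 4; -1 -2 3)² = 1/12, sgn -1
4πI² = N·(3j₀)²·(3jₘ)² = 1/1
I = -1·√(1/4π) = -0.28209479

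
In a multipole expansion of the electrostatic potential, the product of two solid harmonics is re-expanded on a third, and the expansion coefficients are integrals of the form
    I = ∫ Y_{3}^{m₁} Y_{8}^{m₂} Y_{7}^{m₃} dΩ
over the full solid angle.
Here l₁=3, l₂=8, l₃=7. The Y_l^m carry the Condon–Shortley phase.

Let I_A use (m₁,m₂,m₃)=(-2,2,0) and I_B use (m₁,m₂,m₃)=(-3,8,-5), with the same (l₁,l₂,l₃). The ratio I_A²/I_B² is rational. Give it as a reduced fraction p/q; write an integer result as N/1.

25/26

l's match ⇒ only the (l;m) 3-j factors differ between A and B.
A: triangle coeff Δ(3,8,7) = 1/5290740; Σ_t [3,4]: t=3:−1/7257600 t=4:+1/12441600 = -1/17418240; (3j)²=125/25194 [(3 8 7; -2 2 0)], sign=+1
B: triangle coeff Δ(3,8,7) = 1/5290740; Σ_t [4,4]: t=4:+1/22992076800 = 1/22992076800; (3j)²=5/969 [(3 8 7; -3 8 -5)], sign=+1
I_A²/I_B² = (125/25194)/(5/969) = 25/26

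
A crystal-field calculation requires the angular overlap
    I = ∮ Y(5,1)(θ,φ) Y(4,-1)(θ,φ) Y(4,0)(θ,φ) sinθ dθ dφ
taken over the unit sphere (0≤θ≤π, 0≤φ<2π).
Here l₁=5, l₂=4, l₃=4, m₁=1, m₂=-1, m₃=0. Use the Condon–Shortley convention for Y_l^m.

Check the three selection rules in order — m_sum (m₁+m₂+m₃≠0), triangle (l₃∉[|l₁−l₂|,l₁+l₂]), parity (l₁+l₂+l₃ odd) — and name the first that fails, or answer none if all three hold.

parity

azimuthal sum: 1 − 1 + 0 = 0  ✓
1 ≤ 4 ≤ 9 (triangle on l)  ✓
L = 5 + 4 + 4 = 13 (odd)  ✗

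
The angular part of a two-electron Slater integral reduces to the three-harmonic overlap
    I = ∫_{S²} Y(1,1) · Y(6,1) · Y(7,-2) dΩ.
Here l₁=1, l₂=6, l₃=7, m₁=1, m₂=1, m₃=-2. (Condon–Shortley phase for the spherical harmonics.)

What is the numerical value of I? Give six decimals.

0.209937

Rules hold: Σm=0, L=14 even, 5≤7≤7.
N = 3·13·15 = 585
Δ = 0!·2!·12!/15! = 1/1365
Racah Σ t=0..0: t=0:+1/518400 = 1/518400
⇒ 3j(1 6 7; 0 0 0)² = 7/195, sgn -1
Racah Σ t=0..0: t=0:+1/1209600 = 1/1209600
⇒ 3j(1 6 7; 1 1 -2)² = 12/455, sgn -1
4πI² = N·(3j₀)²·(3jₘ)² = 36/65
I = +1·√(0.553846/4π) = 0.20993732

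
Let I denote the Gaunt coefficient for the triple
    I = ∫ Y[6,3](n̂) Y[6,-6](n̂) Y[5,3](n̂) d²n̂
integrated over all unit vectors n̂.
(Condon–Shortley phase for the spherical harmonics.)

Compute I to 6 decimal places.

0.000000

L=17 odd ⇒ parity kills the (l;000) factor ⇒ I = 0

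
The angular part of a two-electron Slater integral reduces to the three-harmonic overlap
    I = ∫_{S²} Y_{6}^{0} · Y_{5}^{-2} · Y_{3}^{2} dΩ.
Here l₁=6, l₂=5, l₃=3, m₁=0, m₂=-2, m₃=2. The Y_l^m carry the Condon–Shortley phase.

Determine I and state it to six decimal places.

Rules hold: Σm=0, L=14 even, 1≤3≤11.
N = 13·11·7 = 1001
Δ = 8!·4!·2!/15! = 1/675675
Racah Σ t=3..5: t=3:−1/8640 t=4:+1/2304 t=5:−1/8640 = 7/34560
⇒ 3j(6 5 3; 0 0 0)² = 7/429, sgn -1
Racah Σ t=2..3: t=2:+1/34560 t=3:−1/8640 = -1/11520
⇒ 3j(6 5 3; 0 -2 2)² = 3/143, sgn +1
4πI² = N·(3j₀)²·(3jₘ)² = 49/143
I = -1·√(0.342657/4π) = -0.16512966

-0.165130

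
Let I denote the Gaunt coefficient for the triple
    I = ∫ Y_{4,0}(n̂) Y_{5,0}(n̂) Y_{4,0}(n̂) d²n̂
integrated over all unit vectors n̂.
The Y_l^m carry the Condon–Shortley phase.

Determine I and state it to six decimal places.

0.000000

l₁+l₂+l₃=13 is odd: 3j(l;000)=0 ⇒ I=0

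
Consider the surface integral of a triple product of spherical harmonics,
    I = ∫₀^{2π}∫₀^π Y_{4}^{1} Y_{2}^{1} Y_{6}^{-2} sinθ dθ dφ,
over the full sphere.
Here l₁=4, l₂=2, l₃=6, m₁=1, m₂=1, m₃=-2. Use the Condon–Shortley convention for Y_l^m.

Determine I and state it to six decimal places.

0.238034

Checks pass: Σm=0; 12 even; l₃=6∈[2,6].
(2·4+1)(2·2+1)(2·6+1) = 585
Δ: 0! 8! 4! / 13! → 1/6435
sum: t=0:+1/2304 = 1/2304
3j²(4 2 6; 0 0 0) = Δ·Π!·Σ² = 5/143  (sign +1)
sum: t=0:+1/4320 = 1/4320
3j²(4 2 6; 1 1 -2) = Δ·Π!·Σ² = 224/6435  (sign +1)
combine: 4πI² = 585·5/143·224/6435 = 1120/1573
take √, sign +1: I = 0.23803440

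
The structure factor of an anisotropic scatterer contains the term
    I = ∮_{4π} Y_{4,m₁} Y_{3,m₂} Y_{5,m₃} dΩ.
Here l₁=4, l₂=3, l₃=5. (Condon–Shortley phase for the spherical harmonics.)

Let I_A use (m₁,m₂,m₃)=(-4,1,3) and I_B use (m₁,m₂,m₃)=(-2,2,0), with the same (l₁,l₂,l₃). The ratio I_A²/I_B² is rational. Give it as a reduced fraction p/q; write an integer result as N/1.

49/50

l's match ⇒ only the (l;m) 3-j factors differ between A and B.
A: triangle coeff Δ(4,3,5) = 1/180180; Σ_t [2,2]: t=2:+1/5760 = 1/5760; (3j)²=56/2145 [(4 3 5; -4 1 3)], sign=+1
B: triangle coeff Δ(4,3,5) = 1/180180; Σ_t [1,2]: t=1:−1/2880 t=2:+1/576 = 1/720; (3j)²=80/3003 [(4 3 5; -2 2 0)], sign=-1
I_A²/I_B² = (56/2145)/(80/3003) = 49/50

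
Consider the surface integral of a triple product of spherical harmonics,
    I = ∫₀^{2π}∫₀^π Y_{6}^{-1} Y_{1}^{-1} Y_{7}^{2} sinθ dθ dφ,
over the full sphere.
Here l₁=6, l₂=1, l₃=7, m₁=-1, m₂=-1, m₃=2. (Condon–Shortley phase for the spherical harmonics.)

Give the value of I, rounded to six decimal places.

Rules hold: Σm=0, L=14 even, 5≤7≤7.
N = 13·3·15 = 585
Δ = 0!·12!·2!/15! = 1/1365
Racah Σ t=0..0: t=0:+1/518400 = 1/518400
⇒ 3j(6 1 7; 0 0 0)² = 7/195, sgn -1
Racah Σ t=0..0: t=0:+1/1209600 = 1/1209600
⇒ 3j(6 1 7; -1 -1 2)² = 12/455, sgn -1
4πI² = N·(3j₀)²·(3jₘ)² = 36/65
I = +1·√(0.553846/4π) = 0.20993732

0.209937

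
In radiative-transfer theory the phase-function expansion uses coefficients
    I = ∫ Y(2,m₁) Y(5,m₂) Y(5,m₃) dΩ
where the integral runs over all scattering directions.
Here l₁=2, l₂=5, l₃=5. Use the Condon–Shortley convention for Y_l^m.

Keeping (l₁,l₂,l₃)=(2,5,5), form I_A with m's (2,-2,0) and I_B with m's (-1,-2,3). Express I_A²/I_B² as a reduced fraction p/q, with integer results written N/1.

7/5

Same 2,5,5: normalisation and zero-m 3j drop out of the ratio.
A: Δ: 2! 2! 8! / 13! → 1/38610; sum: t=0:+1/2880 = 1/2880; 3j²(2 5 5; 2 -2 0) = Δ·Π!·Σ² = 14/429  (sign -1)
B: Δ: 2! 2! 8! / 13! → 1/38610; sum: t=1:−1/2880 t=2:+1/10080 = -1/4032; 3j²(2 5 5; -1 -2 3) = Δ·Π!·Σ² = 10/429  (sign -1)
I_A²/I_B² = (14/429)/(10/429) = 7/5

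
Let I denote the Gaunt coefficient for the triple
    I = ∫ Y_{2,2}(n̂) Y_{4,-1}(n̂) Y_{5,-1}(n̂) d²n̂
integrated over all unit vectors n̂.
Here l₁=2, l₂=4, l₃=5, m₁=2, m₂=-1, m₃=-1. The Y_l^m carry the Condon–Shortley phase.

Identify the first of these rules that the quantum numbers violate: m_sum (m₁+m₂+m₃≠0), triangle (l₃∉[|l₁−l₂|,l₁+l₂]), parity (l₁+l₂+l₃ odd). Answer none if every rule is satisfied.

Σmᵢ = 0  ✓
l₃∈[|l₁−l₂|,l₁+l₂]=[2,6], have l₃=5  ✓
Σlᵢ = 11 ⇒ odd  ✗

parity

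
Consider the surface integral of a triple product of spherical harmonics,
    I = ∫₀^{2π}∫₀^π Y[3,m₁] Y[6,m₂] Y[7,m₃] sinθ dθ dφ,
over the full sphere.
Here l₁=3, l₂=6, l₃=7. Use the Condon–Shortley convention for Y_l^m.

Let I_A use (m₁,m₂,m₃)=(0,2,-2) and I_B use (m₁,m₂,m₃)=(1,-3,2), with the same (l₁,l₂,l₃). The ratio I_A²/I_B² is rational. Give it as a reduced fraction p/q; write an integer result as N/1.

588/1369

Shared (l₁,l₂,l₃)=(3,6,7): N and (l;000)² cancel in I_A²/I_B².
A: Δ = 2!·4!·10!/17! = 1/2042040; Racah Σ t=0..2: t=0:+1/967680 t=1:−1/120960 t=2:+1/207360 = -1/414720; ⇒ 3j(3 6 7; 0 2 -2)² = 21/4862, sgn +1
B: Δ = 2!·4!·10!/17! = 1/2042040; Racah Σ t=0..2: t=0:+1/241920 t=1:−1/483840 t=2:+1/17418240 = 37/17418240; ⇒ 3j(3 6 7; 1 -3 2)² = 1369/136136, sgn -1
I_A²/I_B² = (21/4862)/(1369/136136) = 588/1369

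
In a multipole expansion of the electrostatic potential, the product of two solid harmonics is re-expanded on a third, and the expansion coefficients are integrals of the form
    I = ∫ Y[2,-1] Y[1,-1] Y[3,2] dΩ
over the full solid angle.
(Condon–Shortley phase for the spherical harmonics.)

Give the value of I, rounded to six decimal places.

Checks pass: Σm=0; 6 even; l₃=3∈[1,3].
(2·2+1)(2·1+1)(2·3+1) = 105
Δ: 0! 4! 2! / 7! → 1/105
sum: t=0:+1/4 = 1/4
3j²(2 1 3; 0 0 0) = Δ·Π!·Σ² = 3/35  (sign -1)
sum: t=0:+1/12 = 1/12
3j²(2 1 3; -1 -1 2) = Δ·Π!·Σ² = 2/21  (sign -1)
combine: 4πI² = 105·3/35·2/21 = 6/7
take √, sign +1: I = 0.26116903

0.261169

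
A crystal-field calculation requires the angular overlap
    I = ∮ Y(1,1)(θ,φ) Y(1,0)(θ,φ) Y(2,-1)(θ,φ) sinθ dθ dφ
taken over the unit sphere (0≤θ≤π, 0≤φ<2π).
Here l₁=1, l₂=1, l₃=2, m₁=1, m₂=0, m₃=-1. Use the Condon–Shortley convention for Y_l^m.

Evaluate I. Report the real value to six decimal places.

-0.218510

Checks pass: Σm=0; 4 even; l₃=2∈[0,2].
(2·1+1)(2·1+1)(2·2+1) = 45
Δ: 0! 2! 2! / 5! → 1/30
sum: t=0:+1/1 = 1/1
3j²(1 1 2; 0 0 0) = Δ·Π!·Σ² = 2/15  (sign +1)
sum: t=0:+1/2 = 1/2
3j²(1 1 2; 1 0 -1) = Δ·Π!·Σ² = 1/10  (sign -1)
combine: 4πI² = 45·2/15·1/10 = 3/5
take √, sign -1: I = -0.21850969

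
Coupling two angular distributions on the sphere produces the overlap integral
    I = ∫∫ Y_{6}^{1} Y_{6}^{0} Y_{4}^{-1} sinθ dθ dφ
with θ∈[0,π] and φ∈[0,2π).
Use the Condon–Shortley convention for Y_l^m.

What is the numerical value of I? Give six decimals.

-0.043721

m-sum 0 ✓  L=16 even ✓  0≤4≤12 ✓
Π(2lᵢ+1) = 13×13×9 = 1521
triangle coeff Δ(6,6,4) = 1/15315300
Σ_t [2,6]: t=2:+1/829440 t=3:−1/25920 t=4:+1/9216 t=5:−1/25920 t=6:+1/829440 = 7/207360
(3j)²=28/2431 [(6 6 4; 0 0 0)], sign=+1
Σ_t [2,5]: t=2:+1/207360 t=3:−1/17280 t=4:+1/13824 t=5:−1/103680 = 1/103680
(3j)²=10/7293 [(6 6 4; 1 0 -1)], sign=-1
⇒ 4πI² = 840/34969
I = (-1)√(840/34969/(4π)) = -0.04372130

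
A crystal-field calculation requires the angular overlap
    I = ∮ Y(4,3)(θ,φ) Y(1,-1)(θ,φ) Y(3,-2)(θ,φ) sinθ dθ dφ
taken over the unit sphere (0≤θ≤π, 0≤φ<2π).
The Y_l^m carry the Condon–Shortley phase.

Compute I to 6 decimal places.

Checks pass: Σm=0; 8 even; l₃=3∈[3,5].
(2·4+1)(2·1+1)(2·3+1) = 189
Δ: 2! 6! 0! / 9! → 1/252
sum: t=1:−1/36 = -1/36
3j²(4 1 3; 0 0 0) = Δ·Π!·Σ² = 4/63  (sign +1)
sum: t=0:+1/240 = 1/240
3j²(4 1 3; 3 -1 -2) = Δ·Π!·Σ² = 1/12  (sign -1)
combine: 4πI² = 189·4/63·1/12 = 1/1
take √, sign -1: I = -0.28209479

-0.282095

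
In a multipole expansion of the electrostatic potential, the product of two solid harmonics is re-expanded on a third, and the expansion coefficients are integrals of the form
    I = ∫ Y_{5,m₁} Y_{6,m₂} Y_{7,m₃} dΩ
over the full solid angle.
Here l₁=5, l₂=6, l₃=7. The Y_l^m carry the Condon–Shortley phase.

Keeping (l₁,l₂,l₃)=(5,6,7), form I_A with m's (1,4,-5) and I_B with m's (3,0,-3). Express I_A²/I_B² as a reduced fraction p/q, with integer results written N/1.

Shared (l₁,l₂,l₃)=(5,6,7): N and (l;000)² cancel in I_A²/I_B².
A: Δ = 4!·6!·8!/19! = 1/174594420; Racah Σ t=2..4: t=2:+1/7741440 t=3:−1/3628800 t=4:+1/24883200 = -37/348364800; ⇒ 3j(5 6 7; 1 4 -5)² = 1369/176358, sgn -1
B: Δ = 4!·6!·8!/19! = 1/174594420; Racah Σ t=0..2: t=0:+1/1658880 t=1:−1/518400 t=2:+1/1658880 = -1/1382400; ⇒ 3j(5 6 7; 3 0 -3)² = 504/46189, sgn -1
I_A²/I_B² = (1369/176358)/(504/46189) = 15059/21168

15059/21168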